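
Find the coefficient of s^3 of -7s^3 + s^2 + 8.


Read off the coefficient of s^3: -7


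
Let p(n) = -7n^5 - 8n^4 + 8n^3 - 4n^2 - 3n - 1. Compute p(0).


Using direct substitution:
  -7 * (0)^5 = 0
  -8 * (0)^4 = 0
  8 * (0)^3 = 0
  -4 * (0)^2 = 0
  -3 * (0)^1 = 0
  constant: -1
Sum = 0 + 0 + 0 + 0 + 0 - 1 = -1


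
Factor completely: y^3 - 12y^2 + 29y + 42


Try integer roots (divisors of 42). y=7: p(7)=0.
Divide out (y - 7): quotient is y^2 - 5y - 6.
Factor the quadratic: (y - 6)(y + 1)
Result: (y - 7)(y - 6)(y + 1)


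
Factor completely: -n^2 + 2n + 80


Roots satisfy r1 + r2 = -b/a = 2 and r1*r2 = c/a = -80.
So r1 = -8, r2 = 10.
-n^2 + 2n + 80 = -(n - r1)(n - r2) = -(n + 8)(n - 10)


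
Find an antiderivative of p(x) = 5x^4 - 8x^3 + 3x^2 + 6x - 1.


Reverse power rule on each term:
  ∫ 5x^4 dx = x^5
  ∫ -8x^3 dx = -2x^4
  ∫ 3x^2 dx = x^3
  ∫ 6x dx = 3x^2
  ∫ -1 dx = -x
F(x) = x^5 - 2x^4 + x^3 + 3x^2 - x + C


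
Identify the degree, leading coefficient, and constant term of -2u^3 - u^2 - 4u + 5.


Highest power of u is 3, with coefficient -2. Constant term is 5.
Degree = 3, leading coefficient = -2, constant term = 5


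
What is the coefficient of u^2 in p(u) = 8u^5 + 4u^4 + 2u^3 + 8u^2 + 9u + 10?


Read off the coefficient of u^2: 8


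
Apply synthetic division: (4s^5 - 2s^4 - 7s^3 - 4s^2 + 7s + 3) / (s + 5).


Synthetic division with c = -5. Coefficients: 4, -2, -7, -4, 7, 3
Bring down 4.
  4 * -5 = -20; -20 - 2 = -22
  -22 * -5 = 110; 110 - 7 = 103
  103 * -5 = -515; -515 - 4 = -519
  -519 * -5 = 2595; 2595 + 7 = 2602
  2602 * -5 = -13010; -13010 + 3 = -13007
Quotient: 4s^4 - 22s^3 + 103s^2 - 519s + 2602, Remainder: -13007


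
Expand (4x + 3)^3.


Expand (4x + 3)^3 by repeated multiplication:
  (4x + 3)^2 = 16x^2 + 24x + 9
= 64x^3 + 144x^2 + 108x + 27


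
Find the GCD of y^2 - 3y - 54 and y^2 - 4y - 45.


Factor each:
  y^2 - 3y - 54 = (y - 9)(y + 6)
  y^2 - 4y - 45 = (y - 9)(y + 5)
Common monic factor: y - 9


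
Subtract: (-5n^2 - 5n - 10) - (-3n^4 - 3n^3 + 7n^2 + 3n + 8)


Distribute the minus sign:
  (-5n^2 - 5n - 10)
- (-3n^4 - 3n^3 + 7n^2 + 3n + 8)
Negate second polynomial: 3n^4 + 3n^3 - 7n^2 - 3n - 8
Add: 3n^4 + 3n^3 - 12n^2 - 8n - 18


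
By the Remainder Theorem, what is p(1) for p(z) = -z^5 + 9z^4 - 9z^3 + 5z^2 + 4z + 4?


By the Remainder Theorem, the remainder equals p(1):
  -1*(1)^5 = -1
  9*(1)^4 = 9
  -9*(1)^3 = -9
  5*(1)^2 = 5
  4*(1)^1 = 4
  constant: 4
Sum: -1 + 9 - 9 + 5 + 4 + 4 = 12


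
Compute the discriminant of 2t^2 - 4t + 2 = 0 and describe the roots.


D = b^2 - 4ac = (-4)^2 - 4(2)(2) = 16 - 16 = 0
Since D = 0: one repeated real root


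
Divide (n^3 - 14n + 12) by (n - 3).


(n^3 - 14n + 12) / (n - 3)
Step 1: n^2 * (n - 3) = n^3 - 3n^2; subtract.
Step 2: 3n * (n - 3) = 3n^2 - 9n; subtract.
Step 3: -5 * (n - 3) = -5n + 15; subtract.
Quotient: n^2 + 3n - 5, Remainder: -3


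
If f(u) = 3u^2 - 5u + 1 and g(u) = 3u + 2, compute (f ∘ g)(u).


Substitute g(u) into f:
f(g(u)) = 3*(3u + 2)^2 + (-5)*(3u + 2) + 1
(3u + 2)^2 = 9u^2 + 12u + 4
Expand and combine: 27u^2 + 21u + 3


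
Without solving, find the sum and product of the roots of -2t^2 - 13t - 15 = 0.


For at^2+bt+c=0: sum = -b/a, product = c/a.
a=-2, b=-13, c=-15
Sum = -(-13)/-2 = -13/2
Product = (-15)/-2 = 15/2


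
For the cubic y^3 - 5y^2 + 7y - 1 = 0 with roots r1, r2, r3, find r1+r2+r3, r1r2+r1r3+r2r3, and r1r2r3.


Monic cubic y^3+by^2+cy+d=0: sum=-b, pairwise sum=c, product=-d.
b=-5, c=7, d=-1
r1+r2+r3 = 5
r1r2+r1r3+r2r3 = 7
r1r2r3 = 1


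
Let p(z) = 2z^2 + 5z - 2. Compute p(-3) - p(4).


p(-3) = 1
p(4) = 50
p(-3) - p(4) = 1 - 50 = -49


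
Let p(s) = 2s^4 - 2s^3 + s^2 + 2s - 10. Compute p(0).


Using direct substitution:
  2 * (0)^4 = 0
  -2 * (0)^3 = 0
  1 * (0)^2 = 0
  2 * (0)^1 = 0
  constant: -10
Sum = 0 + 0 + 0 + 0 - 10 = -10


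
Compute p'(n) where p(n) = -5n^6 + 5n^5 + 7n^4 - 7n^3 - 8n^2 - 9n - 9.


Apply the power rule term by term:
  d/dn(-5n^6) = -30n^5
  d/dn(5n^5) = 25n^4
  d/dn(7n^4) = 28n^3
  d/dn(-7n^3) = -21n^2
  d/dn(-8n^2) = -16n
  d/dn(-9n) = -9
  d/dn(-9) = 0
p'(n) = -30n^5 + 25n^4 + 28n^3 - 21n^2 - 16n - 9


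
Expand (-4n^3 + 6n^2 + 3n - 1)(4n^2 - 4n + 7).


Distribute each term of the first polynomial:
  (-4n^3)(4n^2 - 4n + 7) = -16n^5 + 16n^4 - 28n^3
  (6n^2)(4n^2 - 4n + 7) = 24n^4 - 24n^3 + 42n^2
  (3n)(4n^2 - 4n + 7) = 12n^3 - 12n^2 + 21n
  (-1)(4n^2 - 4n + 7) = -4n^2 + 4n - 7
Sum: -16n^5 + 40n^4 - 40n^3 + 26n^2 + 25n - 7


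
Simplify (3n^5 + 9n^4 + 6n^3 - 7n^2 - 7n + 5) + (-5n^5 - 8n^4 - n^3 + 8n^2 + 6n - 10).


Align terms by degree and add:
  3n^5 + 9n^4 + 6n^3 - 7n^2 - 7n + 5
  -5n^5 - 8n^4 - n^3 + 8n^2 + 6n - 10
= -2n^5 + n^4 + 5n^3 + n^2 - n - 5


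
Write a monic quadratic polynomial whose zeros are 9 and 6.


p(x) = (x - 9)(x - 6)
Expand: x^2 - 15x + 54


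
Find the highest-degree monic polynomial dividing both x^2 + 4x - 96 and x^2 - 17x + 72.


Factor each:
  x^2 + 4x - 96 = (x - 8)(x + 12)
  x^2 - 17x + 72 = (x - 8)(x - 9)
Common monic factor: x - 8


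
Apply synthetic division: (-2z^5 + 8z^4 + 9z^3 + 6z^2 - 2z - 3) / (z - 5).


Synthetic division with c = 5. Coefficients: -2, 8, 9, 6, -2, -3
Bring down -2.
  -2 * 5 = -10; -10 + 8 = -2
  -2 * 5 = -10; -10 + 9 = -1
  -1 * 5 = -5; -5 + 6 = 1
  1 * 5 = 5; 5 - 2 = 3
  3 * 5 = 15; 15 - 3 = 12
Quotient: -2z^4 - 2z^3 - z^2 + z + 3, Remainder: 12


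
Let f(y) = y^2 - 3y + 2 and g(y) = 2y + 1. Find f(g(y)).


Substitute g(y) into f:
f(g(y)) = 1*(2y + 1)^2 + (-3)*(2y + 1) + 2
(2y + 1)^2 = 4y^2 + 4y + 1
Expand and combine: 4y^2 - 2y


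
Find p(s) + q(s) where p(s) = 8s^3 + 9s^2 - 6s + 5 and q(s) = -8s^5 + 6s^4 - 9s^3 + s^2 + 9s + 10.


Align terms by degree and add:
  8s^3 + 9s^2 - 6s + 5
  -8s^5 + 6s^4 - 9s^3 + s^2 + 9s + 10
= -8s^5 + 6s^4 - s^3 + 10s^2 + 3s + 15


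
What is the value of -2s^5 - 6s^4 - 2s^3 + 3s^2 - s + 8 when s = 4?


Using direct substitution:
  -2 * (4)^5 = -2048
  -6 * (4)^4 = -1536
  -2 * (4)^3 = -128
  3 * (4)^2 = 48
  -1 * (4)^1 = -4
  constant: 8
Sum = -2048 - 1536 - 128 + 48 - 4 + 8 = -3660


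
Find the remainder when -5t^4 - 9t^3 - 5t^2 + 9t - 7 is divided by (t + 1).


By the Remainder Theorem, the remainder equals p(-1):
  -5*(-1)^4 = -5
  -9*(-1)^3 = 9
  -5*(-1)^2 = -5
  9*(-1)^1 = -9
  constant: -7
Sum: -5 + 9 - 5 - 9 - 7 = -17


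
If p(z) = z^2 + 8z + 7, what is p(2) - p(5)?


p(2) = 27
p(5) = 72
p(2) - p(5) = 27 - 72 = -45


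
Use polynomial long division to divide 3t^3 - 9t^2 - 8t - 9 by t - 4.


(3t^3 - 9t^2 - 8t - 9) / (t - 4)
Step 1: 3t^2 * (t - 4) = 3t^3 - 12t^2; subtract.
Step 2: 3t * (t - 4) = 3t^2 - 12t; subtract.
Step 3: 4 * (t - 4) = 4t - 16; subtract.
Quotient: 3t^2 + 3t + 4, Remainder: 7


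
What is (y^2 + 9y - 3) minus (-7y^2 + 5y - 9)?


Distribute the minus sign:
  (y^2 + 9y - 3)
- (-7y^2 + 5y - 9)
Negate second polynomial: 7y^2 - 5y + 9
Add: 8y^2 + 4y + 6


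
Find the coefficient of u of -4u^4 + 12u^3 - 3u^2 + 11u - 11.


Read off the coefficient of u: 11


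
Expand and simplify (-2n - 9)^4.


Expand (-2n - 9)^4 by repeated multiplication:
  (-2n - 9)^2 = 4n^2 + 36n + 81
  (-2n - 9)^3 = -8n^3 - 108n^2 - 486n - 729
= 16n^4 + 288n^3 + 1944n^2 + 5832n + 6561


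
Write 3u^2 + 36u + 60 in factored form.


Roots satisfy r1 + r2 = -b/a = -12 and r1*r2 = c/a = 20.
So r1 = -2, r2 = -10.
3u^2 + 36u + 60 = 3(u - r1)(u - r2) = 3(u + 2)(u + 10)


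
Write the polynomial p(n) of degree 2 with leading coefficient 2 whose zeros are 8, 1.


p(n) = 2(n - 8)(n - 1)
Expand: 2n^2 - 18n + 16


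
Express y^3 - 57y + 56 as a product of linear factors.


Try integer roots (divisors of 56). y=1: p(1)=0.
Divide out (y - 1): quotient is y^2 + y - 56.
Factor the quadratic: (y - 7)(y + 8)
Result: (y - 1)(y - 7)(y + 8)


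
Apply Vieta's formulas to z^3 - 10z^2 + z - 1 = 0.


Monic cubic z^3+bz^2+cz+d=0: sum=-b, pairwise sum=c, product=-d.
b=-10, c=1, d=-1
r1+r2+r3 = 10
r1r2+r1r3+r2r3 = 1
r1r2r3 = 1


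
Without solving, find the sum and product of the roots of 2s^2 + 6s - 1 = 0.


For as^2+bs+c=0: sum = -b/a, product = c/a.
a=2, b=6, c=-1
Sum = -(6)/2 = -3
Product = (-1)/2 = -1/2


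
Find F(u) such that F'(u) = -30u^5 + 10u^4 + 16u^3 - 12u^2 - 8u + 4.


Reverse power rule on each term:
  ∫ -30u^5 du = -5u^6
  ∫ 10u^4 du = 2u^5
  ∫ 16u^3 du = 4u^4
  ∫ -12u^2 du = -4u^3
  ∫ -8u du = -4u^2
  ∫ 4 du = 4u
F(u) = -5u^6 + 2u^5 + 4u^4 - 4u^3 - 4u^2 + 4u + C


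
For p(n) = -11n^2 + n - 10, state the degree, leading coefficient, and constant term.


Highest power of n is 2, with coefficient -11. Constant term is -10.
Degree = 2, leading coefficient = -11, constant term = -10


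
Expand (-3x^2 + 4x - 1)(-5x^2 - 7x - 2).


Distribute each term of the first polynomial:
  (-3x^2)(-5x^2 - 7x - 2) = 15x^4 + 21x^3 + 6x^2
  (4x)(-5x^2 - 7x - 2) = -20x^3 - 28x^2 - 8x
  (-1)(-5x^2 - 7x - 2) = 5x^2 + 7x + 2
Sum: 15x^4 + x^3 - 17x^2 - x + 2


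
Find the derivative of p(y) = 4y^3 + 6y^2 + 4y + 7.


Apply the power rule term by term:
  d/dy(4y^3) = 12y^2
  d/dy(6y^2) = 12y
  d/dy(4y) = 4
  d/dy(7) = 0
p'(y) = 12y^2 + 12y + 4


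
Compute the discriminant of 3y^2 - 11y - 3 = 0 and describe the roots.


D = b^2 - 4ac = (-11)^2 - 4(3)(-3) = 121 + 36 = 157
Since D > 0: two distinct irrational roots


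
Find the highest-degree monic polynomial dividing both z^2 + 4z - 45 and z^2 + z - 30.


Factor each:
  z^2 + 4z - 45 = (z - 5)(z + 9)
  z^2 + z - 30 = (z - 5)(z + 6)
Common monic factor: z - 5


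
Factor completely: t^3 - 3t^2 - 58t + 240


Try integer roots (divisors of 240). t=-8: p(-8)=0.
Divide out (t + 8): quotient is t^2 - 11t + 30.
Factor the quadratic: (t - 6)(t - 5)
Result: (t + 8)(t - 6)(t - 5)


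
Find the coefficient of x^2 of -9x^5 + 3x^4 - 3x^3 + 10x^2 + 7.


Read off the coefficient of x^2: 10


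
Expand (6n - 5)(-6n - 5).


Distribute each term of the first polynomial:
  (6n)(-6n - 5) = -36n^2 - 30n
  (-5)(-6n - 5) = 30n + 25
Sum: -36n^2 + 25


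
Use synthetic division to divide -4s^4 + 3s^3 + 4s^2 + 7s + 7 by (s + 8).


Synthetic division with c = -8. Coefficients: -4, 3, 4, 7, 7
Bring down -4.
  -4 * -8 = 32; 32 + 3 = 35
  35 * -8 = -280; -280 + 4 = -276
  -276 * -8 = 2208; 2208 + 7 = 2215
  2215 * -8 = -17720; -17720 + 7 = -17713
Quotient: -4s^3 + 35s^2 - 276s + 2215, Remainder: -17713


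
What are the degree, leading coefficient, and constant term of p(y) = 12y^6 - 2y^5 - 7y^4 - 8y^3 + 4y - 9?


Highest power of y is 6, with coefficient 12. Constant term is -9.
Degree = 6, leading coefficient = 12, constant term = -9


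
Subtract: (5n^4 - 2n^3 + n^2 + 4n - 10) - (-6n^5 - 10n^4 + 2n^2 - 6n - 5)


Distribute the minus sign:
  (5n^4 - 2n^3 + n^2 + 4n - 10)
- (-6n^5 - 10n^4 + 2n^2 - 6n - 5)
Negate second polynomial: 6n^5 + 10n^4 - 2n^2 + 6n + 5
Add: 6n^5 + 15n^4 - 2n^3 - n^2 + 10n - 5


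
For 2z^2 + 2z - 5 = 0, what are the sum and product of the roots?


For az^2+bz+c=0: sum = -b/a, product = c/a.
a=2, b=2, c=-5
Sum = -(2)/2 = -1
Product = (-5)/2 = -5/2


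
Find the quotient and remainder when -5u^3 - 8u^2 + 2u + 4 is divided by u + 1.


(-5u^3 - 8u^2 + 2u + 4) / (u + 1)
Step 1: -5u^2 * (u + 1) = -5u^3 - 5u^2; subtract.
Step 2: -3u * (u + 1) = -3u^2 - 3u; subtract.
Step 3: 5 * (u + 1) = 5u + 5; subtract.
Quotient: -5u^2 - 3u + 5, Remainder: -1


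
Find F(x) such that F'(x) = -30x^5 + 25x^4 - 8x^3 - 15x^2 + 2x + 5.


Reverse power rule on each term:
  ∫ -30x^5 dx = -5x^6
  ∫ 25x^4 dx = 5x^5
  ∫ -8x^3 dx = -2x^4
  ∫ -15x^2 dx = -5x^3
  ∫ 2x dx = x^2
  ∫ 5 dx = 5x
F(x) = -5x^6 + 5x^5 - 2x^4 - 5x^3 + x^2 + 5x + C


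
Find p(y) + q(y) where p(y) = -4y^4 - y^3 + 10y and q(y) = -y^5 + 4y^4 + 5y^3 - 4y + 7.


Align terms by degree and add:
  -4y^4 - y^3 + 10y
  -y^5 + 4y^4 + 5y^3 - 4y + 7
= -y^5 + 4y^3 + 6y + 7


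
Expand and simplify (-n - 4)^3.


Expand (-n - 4)^3 by repeated multiplication:
  (-n - 4)^2 = n^2 + 8n + 16
= -n^3 - 12n^2 - 48n - 64


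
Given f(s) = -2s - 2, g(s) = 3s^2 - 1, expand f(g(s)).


Substitute g(s) into f:
f(g(s)) = -2*(3s^2 - 1) + (-2)
Expand and combine: -6s^2


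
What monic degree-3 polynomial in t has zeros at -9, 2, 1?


p(t) = (t + 9)(t - 2)(t - 1)
Expand: t^3 + 6t^2 - 25t + 18


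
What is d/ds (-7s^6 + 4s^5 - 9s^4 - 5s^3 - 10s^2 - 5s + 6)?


Apply the power rule term by term:
  d/ds(-7s^6) = -42s^5
  d/ds(4s^5) = 20s^4
  d/ds(-9s^4) = -36s^3
  d/ds(-5s^3) = -15s^2
  d/ds(-10s^2) = -20s
  d/ds(-5s) = -5
  d/ds(6) = 0
p'(s) = -42s^5 + 20s^4 - 36s^3 - 15s^2 - 20s - 5


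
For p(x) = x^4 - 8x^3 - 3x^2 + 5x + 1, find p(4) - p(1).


p(4) = -283
p(1) = -4
p(4) - p(1) = -283 + 4 = -279


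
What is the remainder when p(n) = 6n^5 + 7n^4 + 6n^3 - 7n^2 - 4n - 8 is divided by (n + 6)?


By the Remainder Theorem, the remainder equals p(-6):
  6*(-6)^5 = -46656
  7*(-6)^4 = 9072
  6*(-6)^3 = -1296
  -7*(-6)^2 = -252
  -4*(-6)^1 = 24
  constant: -8
Sum: -46656 + 9072 - 1296 - 252 + 24 - 8 = -39116


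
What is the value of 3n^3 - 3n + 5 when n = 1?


Using direct substitution:
  3 * (1)^3 = 3
  0 * (1)^2 = 0
  -3 * (1)^1 = -3
  constant: 5
Sum = 3 + 0 - 3 + 5 = 5


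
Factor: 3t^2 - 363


Roots satisfy r1 + r2 = -b/a = 0 and r1*r2 = c/a = -121.
So r1 = 11, r2 = -11.
3t^2 - 363 = 3(t - r1)(t - r2) = 3(t - 11)(t + 11)


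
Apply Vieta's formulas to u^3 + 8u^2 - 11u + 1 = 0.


Monic cubic u^3+bu^2+cu+d=0: sum=-b, pairwise sum=c, product=-d.
b=8, c=-11, d=1
r1+r2+r3 = -8
r1r2+r1r3+r2r3 = -11
r1r2r3 = -1


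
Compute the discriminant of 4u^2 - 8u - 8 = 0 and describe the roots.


D = b^2 - 4ac = (-8)^2 - 4(4)(-8) = 64 + 128 = 192
Since D > 0: two distinct irrational roots


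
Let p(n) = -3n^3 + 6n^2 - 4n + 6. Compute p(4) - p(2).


p(4) = -106
p(2) = -2
p(4) - p(2) = -106 + 2 = -104


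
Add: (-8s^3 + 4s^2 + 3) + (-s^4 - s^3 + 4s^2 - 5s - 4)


Align terms by degree and add:
  -8s^3 + 4s^2 + 3
  -s^4 - s^3 + 4s^2 - 5s - 4
= -s^4 - 9s^3 + 8s^2 - 5s - 1


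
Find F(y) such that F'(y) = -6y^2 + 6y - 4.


Reverse power rule on each term:
  ∫ -6y^2 dy = -2y^3
  ∫ 6y dy = 3y^2
  ∫ -4 dy = -4y
F(y) = -2y^3 + 3y^2 - 4y + C


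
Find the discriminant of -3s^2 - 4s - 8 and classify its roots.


D = b^2 - 4ac = (-4)^2 - 4(-3)(-8) = 16 - 96 = -80
Since D < 0: two complex conjugate roots (no real roots)


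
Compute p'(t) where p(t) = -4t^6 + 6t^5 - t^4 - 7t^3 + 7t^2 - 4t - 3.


Apply the power rule term by term:
  d/dt(-4t^6) = -24t^5
  d/dt(6t^5) = 30t^4
  d/dt(-t^4) = -4t^3
  d/dt(-7t^3) = -21t^2
  d/dt(7t^2) = 14t
  d/dt(-4t) = -4
  d/dt(-3) = 0
p'(t) = -24t^5 + 30t^4 - 4t^3 - 21t^2 + 14t - 4


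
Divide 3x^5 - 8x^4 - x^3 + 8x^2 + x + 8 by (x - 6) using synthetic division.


Synthetic division with c = 6. Coefficients: 3, -8, -1, 8, 1, 8
Bring down 3.
  3 * 6 = 18; 18 - 8 = 10
  10 * 6 = 60; 60 - 1 = 59
  59 * 6 = 354; 354 + 8 = 362
  362 * 6 = 2172; 2172 + 1 = 2173
  2173 * 6 = 13038; 13038 + 8 = 13046
Quotient: 3x^4 + 10x^3 + 59x^2 + 362x + 2173, Remainder: 13046


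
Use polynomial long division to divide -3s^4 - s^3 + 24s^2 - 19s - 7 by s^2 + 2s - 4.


(-3s^4 - s^3 + 24s^2 - 19s - 7) / (s^2 + 2s - 4)
Step 1: -3s^2 * (s^2 + 2s - 4) = -3s^4 - 6s^3 + 12s^2; subtract.
Step 2: 5s * (s^2 + 2s - 4) = 5s^3 + 10s^2 - 20s; subtract.
Step 3: 2 * (s^2 + 2s - 4) = 2s^2 + 4s - 8; subtract.
Quotient: -3s^2 + 5s + 2, Remainder: -3s + 1


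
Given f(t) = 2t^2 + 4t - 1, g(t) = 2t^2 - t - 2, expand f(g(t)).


Substitute g(t) into f:
f(g(t)) = 2*(2t^2 - t - 2)^2 + 4*(2t^2 - t - 2) + (-1)
(2t^2 - t - 2)^2 = 4t^4 - 4t^3 - 7t^2 + 4t + 4
Expand and combine: 8t^4 - 8t^3 - 6t^2 + 4t - 1


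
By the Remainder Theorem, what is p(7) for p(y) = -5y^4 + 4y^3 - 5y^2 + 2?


By the Remainder Theorem, the remainder equals p(7):
  -5*(7)^4 = -12005
  4*(7)^3 = 1372
  -5*(7)^2 = -245
  0*(7)^1 = 0
  constant: 2
Sum: -12005 + 1372 - 245 + 0 + 2 = -10876


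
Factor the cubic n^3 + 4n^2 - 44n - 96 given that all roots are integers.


Try integer roots (divisors of -96). n=6: p(6)=0.
Divide out (n - 6): quotient is n^2 + 10n + 16.
Factor the quadratic: (n + 8)(n + 2)
Result: (n - 6)(n + 8)(n + 2)


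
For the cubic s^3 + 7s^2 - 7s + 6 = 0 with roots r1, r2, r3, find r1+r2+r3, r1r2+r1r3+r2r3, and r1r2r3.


Monic cubic s^3+bs^2+cs+d=0: sum=-b, pairwise sum=c, product=-d.
b=7, c=-7, d=6
r1+r2+r3 = -7
r1r2+r1r3+r2r3 = -7
r1r2r3 = -6


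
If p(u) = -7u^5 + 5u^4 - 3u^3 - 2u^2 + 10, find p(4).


Using direct substitution:
  -7 * (4)^5 = -7168
  5 * (4)^4 = 1280
  -3 * (4)^3 = -192
  -2 * (4)^2 = -32
  0 * (4)^1 = 0
  constant: 10
Sum = -7168 + 1280 - 192 - 32 + 0 + 10 = -6102


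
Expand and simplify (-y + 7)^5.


Expand (-y + 7)^5 by repeated multiplication:
  (-y + 7)^2 = y^2 - 14y + 49
  (-y + 7)^3 = -y^3 + 21y^2 - 147y + 343
  (-y + 7)^4 = y^4 - 28y^3 + 294y^2 - 1372y + 2401
= -y^5 + 35y^4 - 490y^3 + 3430y^2 - 12005y + 16807


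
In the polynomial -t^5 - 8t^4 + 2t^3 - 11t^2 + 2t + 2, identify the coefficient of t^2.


Read off the coefficient of t^2: -11


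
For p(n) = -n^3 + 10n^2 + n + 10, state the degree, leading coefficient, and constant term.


Highest power of n is 3, with coefficient -1. Constant term is 10.
Degree = 3, leading coefficient = -1, constant term = 10


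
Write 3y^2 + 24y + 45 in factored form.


Roots satisfy r1 + r2 = -b/a = -8 and r1*r2 = c/a = 15.
So r1 = -3, r2 = -5.
3y^2 + 24y + 45 = 3(y - r1)(y - r2) = 3(y + 3)(y + 5)


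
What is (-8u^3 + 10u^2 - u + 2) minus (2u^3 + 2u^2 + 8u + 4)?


Distribute the minus sign:
  (-8u^3 + 10u^2 - u + 2)
- (2u^3 + 2u^2 + 8u + 4)
Negate second polynomial: -2u^3 - 2u^2 - 8u - 4
Add: -10u^3 + 8u^2 - 9u - 2


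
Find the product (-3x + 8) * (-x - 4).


Distribute each term of the first polynomial:
  (-3x)(-x - 4) = 3x^2 + 12x
  (8)(-x - 4) = -8x - 32
Sum: 3x^2 + 4x - 32


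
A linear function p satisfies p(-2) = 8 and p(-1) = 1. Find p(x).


p(x) = mx + b. Using p(-2)=8, p(-1)=1:
m = (8 - 1)/(-2 + 1) = 7/-1 = -7
b = 8 - m*(-2) = 8 - 14 = -6
p(x) = -7x - 6


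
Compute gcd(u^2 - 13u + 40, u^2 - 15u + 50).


Factor each:
  u^2 - 13u + 40 = (u - 5)(u - 8)
  u^2 - 15u + 50 = (u - 5)(u - 10)
Common monic factor: u - 5


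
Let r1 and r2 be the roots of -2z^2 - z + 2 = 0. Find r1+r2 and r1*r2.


For az^2+bz+c=0: sum = -b/a, product = c/a.
a=-2, b=-1, c=2
Sum = -(-1)/-2 = -1/2
Product = (2)/-2 = -1


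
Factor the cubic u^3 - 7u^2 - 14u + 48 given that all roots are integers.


Try integer roots (divisors of 48). u=2: p(2)=0.
Divide out (u - 2): quotient is u^2 - 5u - 24.
Factor the quadratic: (u + 3)(u - 8)
Result: (u - 2)(u + 3)(u - 8)


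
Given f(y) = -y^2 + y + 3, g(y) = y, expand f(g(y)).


Substitute g(y) into f:
f(g(y)) = -1*(y)^2 + 1*(y) + 3
(y)^2 = y^2
Expand and combine: -y^2 + y + 3


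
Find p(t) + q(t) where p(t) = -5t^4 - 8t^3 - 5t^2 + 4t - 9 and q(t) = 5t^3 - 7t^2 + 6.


Align terms by degree and add:
  -5t^4 - 8t^3 - 5t^2 + 4t - 9
+ 5t^3 - 7t^2 + 6
= -5t^4 - 3t^3 - 12t^2 + 4t - 3


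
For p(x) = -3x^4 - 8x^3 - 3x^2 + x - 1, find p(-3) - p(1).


p(-3) = -58
p(1) = -14
p(-3) - p(1) = -58 + 14 = -44


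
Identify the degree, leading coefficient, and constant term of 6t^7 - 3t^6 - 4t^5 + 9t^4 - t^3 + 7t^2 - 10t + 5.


Highest power of t is 7, with coefficient 6. Constant term is 5.
Degree = 7, leading coefficient = 6, constant term = 5


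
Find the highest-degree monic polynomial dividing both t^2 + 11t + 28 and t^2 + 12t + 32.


Factor each:
  t^2 + 11t + 28 = (t + 4)(t + 7)
  t^2 + 12t + 32 = (t + 4)(t + 8)
Common monic factor: t + 4


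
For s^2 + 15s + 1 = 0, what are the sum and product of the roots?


For as^2+bs+c=0: sum = -b/a, product = c/a.
a=1, b=15, c=1
Sum = -(15)/1 = -15
Product = (1)/1 = 1


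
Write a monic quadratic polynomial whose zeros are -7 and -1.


p(s) = (s + 7)(s + 1)
Expand: s^2 + 8s + 7


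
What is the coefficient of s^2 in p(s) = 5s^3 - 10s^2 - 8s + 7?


Read off the coefficient of s^2: -10


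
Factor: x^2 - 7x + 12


Roots satisfy r1 + r2 = -b/a = 7 and r1*r2 = c/a = 12.
So r1 = 3, r2 = 4.
x^2 - 7x + 12 = (x - r1)(x - r2) = (x - 3)(x - 4)


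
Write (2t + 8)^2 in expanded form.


Expand (2t + 8)^2 by repeated multiplication:
= 4t^2 + 32t + 64


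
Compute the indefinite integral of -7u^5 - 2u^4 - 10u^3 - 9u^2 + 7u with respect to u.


Reverse power rule on each term:
  ∫ -7u^5 du = -(7/6)u^6
  ∫ -2u^4 du = -(2/5)u^5
  ∫ -10u^3 du = -(5/2)u^4
  ∫ -9u^2 du = -3u^3
  ∫ 7u du = (7/2)u^2
F(u) = -(7/6)u^6 - (2/5)u^5 - (5/2)u^4 - 3u^3 + (7/2)u^2 + C


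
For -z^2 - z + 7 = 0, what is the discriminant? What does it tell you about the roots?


D = b^2 - 4ac = (-1)^2 - 4(-1)(7) = 1 + 28 = 29
Since D > 0: two distinct irrational roots


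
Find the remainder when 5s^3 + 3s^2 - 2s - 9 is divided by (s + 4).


By the Remainder Theorem, the remainder equals p(-4):
  5*(-4)^3 = -320
  3*(-4)^2 = 48
  -2*(-4)^1 = 8
  constant: -9
Sum: -320 + 48 + 8 - 9 = -273


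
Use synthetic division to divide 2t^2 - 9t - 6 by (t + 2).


Synthetic division with c = -2. Coefficients: 2, -9, -6
Bring down 2.
  2 * -2 = -4; -4 - 9 = -13
  -13 * -2 = 26; 26 - 6 = 20
Quotient: 2t - 13, Remainder: 20


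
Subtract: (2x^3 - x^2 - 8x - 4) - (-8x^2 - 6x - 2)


Distribute the minus sign:
  (2x^3 - x^2 - 8x - 4)
- (-8x^2 - 6x - 2)
Negate second polynomial: 8x^2 + 6x + 2
Add: 2x^3 + 7x^2 - 2x - 2


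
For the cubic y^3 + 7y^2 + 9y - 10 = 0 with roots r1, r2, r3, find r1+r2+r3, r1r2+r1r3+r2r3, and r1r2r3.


Monic cubic y^3+by^2+cy+d=0: sum=-b, pairwise sum=c, product=-d.
b=7, c=9, d=-10
r1+r2+r3 = -7
r1r2+r1r3+r2r3 = 9
r1r2r3 = 10


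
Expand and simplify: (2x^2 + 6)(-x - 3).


Distribute each term of the first polynomial:
  (2x^2)(-x - 3) = -2x^3 - 6x^2
  (6)(-x - 3) = -6x - 18
Sum: -2x^3 - 6x^2 - 6x - 18


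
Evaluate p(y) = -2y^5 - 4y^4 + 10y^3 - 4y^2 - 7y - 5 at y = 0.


Using direct substitution:
  -2 * (0)^5 = 0
  -4 * (0)^4 = 0
  10 * (0)^3 = 0
  -4 * (0)^2 = 0
  -7 * (0)^1 = 0
  constant: -5
Sum = 0 + 0 + 0 + 0 + 0 - 5 = -5


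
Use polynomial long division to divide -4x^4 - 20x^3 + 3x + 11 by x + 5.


(-4x^4 - 20x^3 + 3x + 11) / (x + 5)
Step 1: -4x^3 * (x + 5) = -4x^4 - 20x^3; subtract.
Step 2: 0 * (x + 5) = 0; subtract.
Step 3: 0 * (x + 5) = 0; subtract.
Step 4: 3 * (x + 5) = 3x + 15; subtract.
Quotient: -4x^3 + 3, Remainder: -4


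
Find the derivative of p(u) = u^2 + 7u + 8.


Apply the power rule term by term:
  d/du(u^2) = 2u
  d/du(7u) = 7
  d/du(8) = 0
p'(u) = 2u + 7


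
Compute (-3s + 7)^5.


Expand (-3s + 7)^5 by repeated multiplication:
  (-3s + 7)^2 = 9s^2 - 42s + 49
  (-3s + 7)^3 = -27s^3 + 189s^2 - 441s + 343
  (-3s + 7)^4 = 81s^4 - 756s^3 + 2646s^2 - 4116s + 2401
= -243s^5 + 2835s^4 - 13230s^3 + 30870s^2 - 36015s + 16807


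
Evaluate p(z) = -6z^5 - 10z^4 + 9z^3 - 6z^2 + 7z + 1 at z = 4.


Using direct substitution:
  -6 * (4)^5 = -6144
  -10 * (4)^4 = -2560
  9 * (4)^3 = 576
  -6 * (4)^2 = -96
  7 * (4)^1 = 28
  constant: 1
Sum = -6144 - 2560 + 576 - 96 + 28 + 1 = -8195


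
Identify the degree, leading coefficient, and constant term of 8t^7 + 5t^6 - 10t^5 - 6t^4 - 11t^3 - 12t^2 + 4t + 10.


Highest power of t is 7, with coefficient 8. Constant term is 10.
Degree = 7, leading coefficient = 8, constant term = 10


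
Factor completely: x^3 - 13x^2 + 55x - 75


Try integer roots (divisors of -75). x=5: p(5)=0.
Divide out (x - 5): quotient is x^2 - 8x + 15.
Factor the quadratic: (x - 5)(x - 3)
Result: (x - 5)(x - 5)(x - 3)


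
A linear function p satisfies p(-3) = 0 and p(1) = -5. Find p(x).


p(x) = mx + b. Using p(-3)=0, p(1)=-5:
m = (0 + 5)/(-3 - 1) = 5/-4 = -5/4
b = 0 - m*(-3) = 0 - 15/4 = -15/4
p(x) = -(5/4)x - (15/4)


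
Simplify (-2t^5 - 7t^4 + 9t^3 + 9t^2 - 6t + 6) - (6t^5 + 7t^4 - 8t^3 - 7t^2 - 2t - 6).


Distribute the minus sign:
  (-2t^5 - 7t^4 + 9t^3 + 9t^2 - 6t + 6)
- (6t^5 + 7t^4 - 8t^3 - 7t^2 - 2t - 6)
Negate second polynomial: -6t^5 - 7t^4 + 8t^3 + 7t^2 + 2t + 6
Add: -8t^5 - 14t^4 + 17t^3 + 16t^2 - 4t + 12


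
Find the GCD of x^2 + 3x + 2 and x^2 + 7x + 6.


Factor each:
  x^2 + 3x + 2 = (x + 1)(x + 2)
  x^2 + 7x + 6 = (x + 1)(x + 6)
Common monic factor: x + 1


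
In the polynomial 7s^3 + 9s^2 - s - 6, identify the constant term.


Read off the constant term: -6


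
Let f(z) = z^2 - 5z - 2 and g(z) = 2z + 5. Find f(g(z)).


Substitute g(z) into f:
f(g(z)) = 1*(2z + 5)^2 + (-5)*(2z + 5) + (-2)
(2z + 5)^2 = 4z^2 + 20z + 25
Expand and combine: 4z^2 + 10z - 2


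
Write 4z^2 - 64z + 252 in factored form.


Roots satisfy r1 + r2 = -b/a = 16 and r1*r2 = c/a = 63.
So r1 = 7, r2 = 9.
4z^2 - 64z + 252 = 4(z - r1)(z - r2) = 4(z - 7)(z - 9)


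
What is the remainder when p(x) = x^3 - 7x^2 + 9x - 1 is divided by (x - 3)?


By the Remainder Theorem, the remainder equals p(3):
  1*(3)^3 = 27
  -7*(3)^2 = -63
  9*(3)^1 = 27
  constant: -1
Sum: 27 - 63 + 27 - 1 = -10


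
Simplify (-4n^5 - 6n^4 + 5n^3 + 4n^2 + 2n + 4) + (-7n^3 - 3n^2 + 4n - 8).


Align terms by degree and add:
  -4n^5 - 6n^4 + 5n^3 + 4n^2 + 2n + 4
  -7n^3 - 3n^2 + 4n - 8
= -4n^5 - 6n^4 - 2n^3 + n^2 + 6n - 4


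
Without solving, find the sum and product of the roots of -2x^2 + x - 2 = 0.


For ax^2+bx+c=0: sum = -b/a, product = c/a.
a=-2, b=1, c=-2
Sum = -(1)/-2 = 1/2
Product = (-2)/-2 = 1


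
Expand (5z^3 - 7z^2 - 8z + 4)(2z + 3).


Distribute each term of the first polynomial:
  (5z^3)(2z + 3) = 10z^4 + 15z^3
  (-7z^2)(2z + 3) = -14z^3 - 21z^2
  (-8z)(2z + 3) = -16z^2 - 24z
  (4)(2z + 3) = 8z + 12
Sum: 10z^4 + z^3 - 37z^2 - 16z + 12


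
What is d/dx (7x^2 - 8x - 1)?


Apply the power rule term by term:
  d/dx(7x^2) = 14x
  d/dx(-8x) = -8
  d/dx(-1) = 0
p'(x) = 14x - 8


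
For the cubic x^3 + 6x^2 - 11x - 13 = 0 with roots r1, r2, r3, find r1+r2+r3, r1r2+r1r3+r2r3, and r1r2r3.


Monic cubic x^3+bx^2+cx+d=0: sum=-b, pairwise sum=c, product=-d.
b=6, c=-11, d=-13
r1+r2+r3 = -6
r1r2+r1r3+r2r3 = -11
r1r2r3 = 13


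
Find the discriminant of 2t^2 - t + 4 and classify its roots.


D = b^2 - 4ac = (-1)^2 - 4(2)(4) = 1 - 32 = -31
Since D < 0: two complex conjugate roots (no real roots)


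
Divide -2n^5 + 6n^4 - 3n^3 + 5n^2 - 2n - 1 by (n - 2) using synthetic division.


Synthetic division with c = 2. Coefficients: -2, 6, -3, 5, -2, -1
Bring down -2.
  -2 * 2 = -4; -4 + 6 = 2
  2 * 2 = 4; 4 - 3 = 1
  1 * 2 = 2; 2 + 5 = 7
  7 * 2 = 14; 14 - 2 = 12
  12 * 2 = 24; 24 - 1 = 23
Quotient: -2n^4 + 2n^3 + n^2 + 7n + 12, Remainder: 23


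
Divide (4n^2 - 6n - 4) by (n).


(4n^2 - 6n - 4) / (n)
Step 1: 4n * (n) = 4n^2; subtract.
Step 2: -6 * (n) = -6n; subtract.
Quotient: 4n - 6, Remainder: -4


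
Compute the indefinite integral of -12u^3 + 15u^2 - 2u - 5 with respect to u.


Reverse power rule on each term:
  ∫ -12u^3 du = -3u^4
  ∫ 15u^2 du = 5u^3
  ∫ -2u du = -u^2
  ∫ -5 du = -5u
F(u) = -3u^4 + 5u^3 - u^2 - 5u + C


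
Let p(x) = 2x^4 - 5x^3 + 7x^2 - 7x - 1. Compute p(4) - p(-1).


p(4) = 275
p(-1) = 20
p(4) - p(-1) = 275 - 20 = 255


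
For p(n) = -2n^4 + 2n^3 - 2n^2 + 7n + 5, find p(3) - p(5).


p(3) = -100
p(5) = -1010
p(3) - p(5) = -100 + 1010 = 910


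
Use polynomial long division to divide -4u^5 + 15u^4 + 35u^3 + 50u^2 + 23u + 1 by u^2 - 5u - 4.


(-4u^5 + 15u^4 + 35u^3 + 50u^2 + 23u + 1) / (u^2 - 5u - 4)
Step 1: -4u^3 * (u^2 - 5u - 4) = -4u^5 + 20u^4 + 16u^3; subtract.
Step 2: -5u^2 * (u^2 - 5u - 4) = -5u^4 + 25u^3 + 20u^2; subtract.
Step 3: -6u * (u^2 - 5u - 4) = -6u^3 + 30u^2 + 24u; subtract.
Step 4: 0 * (u^2 - 5u - 4) = 0; subtract.
Quotient: -4u^3 - 5u^2 - 6u, Remainder: -u + 1


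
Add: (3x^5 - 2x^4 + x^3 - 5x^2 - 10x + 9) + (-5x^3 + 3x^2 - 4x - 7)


Align terms by degree and add:
  3x^5 - 2x^4 + x^3 - 5x^2 - 10x + 9
  -5x^3 + 3x^2 - 4x - 7
= 3x^5 - 2x^4 - 4x^3 - 2x^2 - 14x + 2


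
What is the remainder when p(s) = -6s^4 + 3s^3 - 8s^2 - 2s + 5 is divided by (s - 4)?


By the Remainder Theorem, the remainder equals p(4):
  -6*(4)^4 = -1536
  3*(4)^3 = 192
  -8*(4)^2 = -128
  -2*(4)^1 = -8
  constant: 5
Sum: -1536 + 192 - 128 - 8 + 5 = -1475


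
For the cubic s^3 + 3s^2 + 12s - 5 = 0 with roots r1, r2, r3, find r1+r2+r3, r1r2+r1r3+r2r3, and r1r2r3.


Monic cubic s^3+bs^2+cs+d=0: sum=-b, pairwise sum=c, product=-d.
b=3, c=12, d=-5
r1+r2+r3 = -3
r1r2+r1r3+r2r3 = 12
r1r2r3 = 5


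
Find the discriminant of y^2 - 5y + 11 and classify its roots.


D = b^2 - 4ac = (-5)^2 - 4(1)(11) = 25 - 44 = -19
Since D < 0: two complex conjugate roots (no real roots)


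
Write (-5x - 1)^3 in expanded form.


Expand (-5x - 1)^3 by repeated multiplication:
  (-5x - 1)^2 = 25x^2 + 10x + 1
= -125x^3 - 75x^2 - 15x - 1


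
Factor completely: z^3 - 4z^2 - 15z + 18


Try integer roots (divisors of 18). z=1: p(1)=0.
Divide out (z - 1): quotient is z^2 - 3z - 18.
Factor the quadratic: (z - 6)(z + 3)
Result: (z - 1)(z - 6)(z + 3)


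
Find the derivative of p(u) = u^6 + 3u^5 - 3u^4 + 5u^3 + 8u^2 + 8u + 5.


Apply the power rule term by term:
  d/du(u^6) = 6u^5
  d/du(3u^5) = 15u^4
  d/du(-3u^4) = -12u^3
  d/du(5u^3) = 15u^2
  d/du(8u^2) = 16u
  d/du(8u) = 8
  d/du(5) = 0
p'(u) = 6u^5 + 15u^4 - 12u^3 + 15u^2 + 16u + 8


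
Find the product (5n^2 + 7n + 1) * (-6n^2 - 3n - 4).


Distribute each term of the first polynomial:
  (5n^2)(-6n^2 - 3n - 4) = -30n^4 - 15n^3 - 20n^2
  (7n)(-6n^2 - 3n - 4) = -42n^3 - 21n^2 - 28n
  (1)(-6n^2 - 3n - 4) = -6n^2 - 3n - 4
Sum: -30n^4 - 57n^3 - 47n^2 - 31n - 4


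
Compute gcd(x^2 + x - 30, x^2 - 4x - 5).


Factor each:
  x^2 + x - 30 = (x - 5)(x + 6)
  x^2 - 4x - 5 = (x - 5)(x + 1)
Common monic factor: x - 5


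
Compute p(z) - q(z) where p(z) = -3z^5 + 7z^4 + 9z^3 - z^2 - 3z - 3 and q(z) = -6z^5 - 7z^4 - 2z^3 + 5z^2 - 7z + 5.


Distribute the minus sign:
  (-3z^5 + 7z^4 + 9z^3 - z^2 - 3z - 3)
- (-6z^5 - 7z^4 - 2z^3 + 5z^2 - 7z + 5)
Negate second polynomial: 6z^5 + 7z^4 + 2z^3 - 5z^2 + 7z - 5
Add: 3z^5 + 14z^4 + 11z^3 - 6z^2 + 4z - 8


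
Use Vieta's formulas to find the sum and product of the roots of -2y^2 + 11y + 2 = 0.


For ay^2+by+c=0: sum = -b/a, product = c/a.
a=-2, b=11, c=2
Sum = -(11)/-2 = 11/2
Product = (2)/-2 = -1


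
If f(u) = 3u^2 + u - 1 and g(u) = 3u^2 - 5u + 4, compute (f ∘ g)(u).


Substitute g(u) into f:
f(g(u)) = 3*(3u^2 - 5u + 4)^2 + 1*(3u^2 - 5u + 4) + (-1)
(3u^2 - 5u + 4)^2 = 9u^4 - 30u^3 + 49u^2 - 40u + 16
Expand and combine: 27u^4 - 90u^3 + 150u^2 - 125u + 51


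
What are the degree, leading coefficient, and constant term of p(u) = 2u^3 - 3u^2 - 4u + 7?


Highest power of u is 3, with coefficient 2. Constant term is 7.
Degree = 3, leading coefficient = 2, constant term = 7


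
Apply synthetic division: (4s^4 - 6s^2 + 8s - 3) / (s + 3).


Synthetic division with c = -3. Coefficients: 4, 0, -6, 8, -3
Bring down 4.
  4 * -3 = -12; -12 + 0 = -12
  -12 * -3 = 36; 36 - 6 = 30
  30 * -3 = -90; -90 + 8 = -82
  -82 * -3 = 246; 246 - 3 = 243
Quotient: 4s^3 - 12s^2 + 30s - 82, Remainder: 243


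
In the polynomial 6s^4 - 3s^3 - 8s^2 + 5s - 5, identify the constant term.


Read off the constant term: -5


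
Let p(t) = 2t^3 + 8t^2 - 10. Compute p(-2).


Using direct substitution:
  2 * (-2)^3 = -16
  8 * (-2)^2 = 32
  0 * (-2)^1 = 0
  constant: -10
Sum = -16 + 32 + 0 - 10 = 6


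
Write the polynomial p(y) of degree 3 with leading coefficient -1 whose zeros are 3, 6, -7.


p(y) = -(y - 3)(y - 6)(y + 7)
Expand: -y^3 + 2y^2 + 45y - 126


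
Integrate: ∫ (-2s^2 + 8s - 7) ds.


Reverse power rule on each term:
  ∫ -2s^2 ds = -(2/3)s^3
  ∫ 8s ds = 4s^2
  ∫ -7 ds = -7s
F(s) = -(2/3)s^3 + 4s^2 - 7s + C


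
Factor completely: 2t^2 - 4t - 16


Roots satisfy r1 + r2 = -b/a = 2 and r1*r2 = c/a = -8.
So r1 = 4, r2 = -2.
2t^2 - 4t - 16 = 2(t - r1)(t - r2) = 2(t - 4)(t + 2)


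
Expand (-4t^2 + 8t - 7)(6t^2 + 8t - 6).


Distribute each term of the first polynomial:
  (-4t^2)(6t^2 + 8t - 6) = -24t^4 - 32t^3 + 24t^2
  (8t)(6t^2 + 8t - 6) = 48t^3 + 64t^2 - 48t
  (-7)(6t^2 + 8t - 6) = -42t^2 - 56t + 42
Sum: -24t^4 + 16t^3 + 46t^2 - 104t + 42


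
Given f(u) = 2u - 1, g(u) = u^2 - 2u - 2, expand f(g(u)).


Substitute g(u) into f:
f(g(u)) = 2*(u^2 - 2u - 2) + (-1)
Expand and combine: 2u^2 - 4u - 5


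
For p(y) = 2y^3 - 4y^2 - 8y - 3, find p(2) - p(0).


p(2) = -19
p(0) = -3
p(2) - p(0) = -19 + 3 = -16


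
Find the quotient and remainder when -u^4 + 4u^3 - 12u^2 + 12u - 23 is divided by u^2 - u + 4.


(-u^4 + 4u^3 - 12u^2 + 12u - 23) / (u^2 - u + 4)
Step 1: -u^2 * (u^2 - u + 4) = -u^4 + u^3 - 4u^2; subtract.
Step 2: 3u * (u^2 - u + 4) = 3u^3 - 3u^2 + 12u; subtract.
Step 3: -5 * (u^2 - u + 4) = -5u^2 + 5u - 20; subtract.
Quotient: -u^2 + 3u - 5, Remainder: -5u - 3


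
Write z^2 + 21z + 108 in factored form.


Roots satisfy r1 + r2 = -b/a = -21 and r1*r2 = c/a = 108.
So r1 = -12, r2 = -9.
z^2 + 21z + 108 = (z - r1)(z - r2) = (z + 12)(z + 9)


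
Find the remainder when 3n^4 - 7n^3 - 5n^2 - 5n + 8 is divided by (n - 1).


By the Remainder Theorem, the remainder equals p(1):
  3*(1)^4 = 3
  -7*(1)^3 = -7
  -5*(1)^2 = -5
  -5*(1)^1 = -5
  constant: 8
Sum: 3 - 7 - 5 - 5 + 8 = -6


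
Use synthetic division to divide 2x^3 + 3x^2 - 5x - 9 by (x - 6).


Synthetic division with c = 6. Coefficients: 2, 3, -5, -9
Bring down 2.
  2 * 6 = 12; 12 + 3 = 15
  15 * 6 = 90; 90 - 5 = 85
  85 * 6 = 510; 510 - 9 = 501
Quotient: 2x^2 + 15x + 85, Remainder: 501


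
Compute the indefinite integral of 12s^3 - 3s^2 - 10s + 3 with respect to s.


Reverse power rule on each term:
  ∫ 12s^3 ds = 3s^4
  ∫ -3s^2 ds = -s^3
  ∫ -10s ds = -5s^2
  ∫ 3 ds = 3s
F(s) = 3s^4 - s^3 - 5s^2 + 3s + C


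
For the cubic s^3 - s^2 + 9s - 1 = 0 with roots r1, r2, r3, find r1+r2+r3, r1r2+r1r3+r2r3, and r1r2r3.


Monic cubic s^3+bs^2+cs+d=0: sum=-b, pairwise sum=c, product=-d.
b=-1, c=9, d=-1
r1+r2+r3 = 1
r1r2+r1r3+r2r3 = 9
r1r2r3 = 1


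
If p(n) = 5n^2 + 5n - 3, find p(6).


Using direct substitution:
  5 * (6)^2 = 180
  5 * (6)^1 = 30
  constant: -3
Sum = 180 + 30 - 3 = 207


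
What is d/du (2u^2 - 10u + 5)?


Apply the power rule term by term:
  d/du(2u^2) = 4u
  d/du(-10u) = -10
  d/du(5) = 0
p'(u) = 4u - 10


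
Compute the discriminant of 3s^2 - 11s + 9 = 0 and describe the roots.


D = b^2 - 4ac = (-11)^2 - 4(3)(9) = 121 - 108 = 13
Since D > 0: two distinct irrational roots


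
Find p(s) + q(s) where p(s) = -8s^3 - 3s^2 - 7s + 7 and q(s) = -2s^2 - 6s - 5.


Align terms by degree and add:
  -8s^3 - 3s^2 - 7s + 7
  -2s^2 - 6s - 5
= -8s^3 - 5s^2 - 13s + 2


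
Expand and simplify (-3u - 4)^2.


Expand (-3u - 4)^2 by repeated multiplication:
= 9u^2 + 24u + 16


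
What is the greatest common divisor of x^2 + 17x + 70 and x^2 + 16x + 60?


Factor each:
  x^2 + 17x + 70 = (x + 10)(x + 7)
  x^2 + 16x + 60 = (x + 10)(x + 6)
Common monic factor: x + 10


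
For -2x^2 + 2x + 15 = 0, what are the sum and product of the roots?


For ax^2+bx+c=0: sum = -b/a, product = c/a.
a=-2, b=2, c=15
Sum = -(2)/-2 = 1
Product = (15)/-2 = -15/2


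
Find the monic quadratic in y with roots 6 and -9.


p(y) = (y - 6)(y + 9)
Expand: y^2 + 3y - 54


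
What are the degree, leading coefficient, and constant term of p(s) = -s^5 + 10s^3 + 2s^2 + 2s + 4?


Highest power of s is 5, with coefficient -1. Constant term is 4.
Degree = 5, leading coefficient = -1, constant term = 4


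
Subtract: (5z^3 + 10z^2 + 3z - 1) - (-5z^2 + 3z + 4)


Distribute the minus sign:
  (5z^3 + 10z^2 + 3z - 1)
- (-5z^2 + 3z + 4)
Negate second polynomial: 5z^2 - 3z - 4
Add: 5z^3 + 15z^2 - 5


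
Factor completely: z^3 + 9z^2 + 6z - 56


Try integer roots (divisors of -56). z=2: p(2)=0.
Divide out (z - 2): quotient is z^2 + 11z + 28.
Factor the quadratic: (z + 4)(z + 7)
Result: (z - 2)(z + 4)(z + 7)


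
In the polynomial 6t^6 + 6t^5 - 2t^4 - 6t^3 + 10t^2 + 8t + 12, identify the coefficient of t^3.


Read off the coefficient of t^3: -6


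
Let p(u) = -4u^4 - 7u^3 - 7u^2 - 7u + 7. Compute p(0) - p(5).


p(0) = 7
p(5) = -3578
p(0) - p(5) = 7 + 3578 = 3585


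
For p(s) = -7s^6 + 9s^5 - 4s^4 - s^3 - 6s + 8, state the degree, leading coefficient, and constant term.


Highest power of s is 6, with coefficient -7. Constant term is 8.
Degree = 6, leading coefficient = -7, constant term = 8


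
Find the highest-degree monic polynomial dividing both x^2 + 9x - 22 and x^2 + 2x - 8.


Factor each:
  x^2 + 9x - 22 = (x - 2)(x + 11)
  x^2 + 2x - 8 = (x - 2)(x + 4)
Common monic factor: x - 2


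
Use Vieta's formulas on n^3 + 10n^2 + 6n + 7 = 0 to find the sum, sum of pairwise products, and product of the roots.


Monic cubic n^3+bn^2+cn+d=0: sum=-b, pairwise sum=c, product=-d.
b=10, c=6, d=7
r1+r2+r3 = -10
r1r2+r1r3+r2r3 = 6
r1r2r3 = -7


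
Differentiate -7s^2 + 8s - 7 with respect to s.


Apply the power rule term by term:
  d/ds(-7s^2) = -14s
  d/ds(8s) = 8
  d/ds(-7) = 0
p'(s) = -14s + 8


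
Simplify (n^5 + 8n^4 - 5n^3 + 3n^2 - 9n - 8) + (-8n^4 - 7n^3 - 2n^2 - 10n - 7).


Align terms by degree and add:
  n^5 + 8n^4 - 5n^3 + 3n^2 - 9n - 8
  -8n^4 - 7n^3 - 2n^2 - 10n - 7
= n^5 - 12n^3 + n^2 - 19n - 15


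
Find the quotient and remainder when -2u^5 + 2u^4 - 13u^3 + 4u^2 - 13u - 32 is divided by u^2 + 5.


(-2u^5 + 2u^4 - 13u^3 + 4u^2 - 13u - 32) / (u^2 + 5)
Step 1: -2u^3 * (u^2 + 5) = -2u^5 - 10u^3; subtract.
Step 2: 2u^2 * (u^2 + 5) = 2u^4 + 10u^2; subtract.
Step 3: -3u * (u^2 + 5) = -3u^3 - 15u; subtract.
Step 4: -6 * (u^2 + 5) = -6u^2 - 30; subtract.
Quotient: -2u^3 + 2u^2 - 3u - 6, Remainder: 2u - 2


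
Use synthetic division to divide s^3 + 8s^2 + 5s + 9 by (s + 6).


Synthetic division with c = -6. Coefficients: 1, 8, 5, 9
Bring down 1.
  1 * -6 = -6; -6 + 8 = 2
  2 * -6 = -12; -12 + 5 = -7
  -7 * -6 = 42; 42 + 9 = 51
Quotient: s^2 + 2s - 7, Remainder: 51


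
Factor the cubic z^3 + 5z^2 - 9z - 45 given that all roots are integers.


Try integer roots (divisors of -45). z=-3: p(-3)=0.
Divide out (z + 3): quotient is z^2 + 2z - 15.
Factor the quadratic: (z - 3)(z + 5)
Result: (z + 3)(z - 3)(z + 5)


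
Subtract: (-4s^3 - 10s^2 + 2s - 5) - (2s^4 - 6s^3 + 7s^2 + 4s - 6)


Distribute the minus sign:
  (-4s^3 - 10s^2 + 2s - 5)
- (2s^4 - 6s^3 + 7s^2 + 4s - 6)
Negate second polynomial: -2s^4 + 6s^3 - 7s^2 - 4s + 6
Add: -2s^4 + 2s^3 - 17s^2 - 2s + 1


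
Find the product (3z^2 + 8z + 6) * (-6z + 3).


Distribute each term of the first polynomial:
  (3z^2)(-6z + 3) = -18z^3 + 9z^2
  (8z)(-6z + 3) = -48z^2 + 24z
  (6)(-6z + 3) = -36z + 18
Sum: -18z^3 - 39z^2 - 12z + 18


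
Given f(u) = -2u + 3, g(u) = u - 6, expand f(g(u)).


Substitute g(u) into f:
f(g(u)) = -2*(u - 6) + 3
Expand and combine: -2u + 15


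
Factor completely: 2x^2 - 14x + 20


Roots satisfy r1 + r2 = -b/a = 7 and r1*r2 = c/a = 10.
So r1 = 5, r2 = 2.
2x^2 - 14x + 20 = 2(x - r1)(x - r2) = 2(x - 5)(x - 2)


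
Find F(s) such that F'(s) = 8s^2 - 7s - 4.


Reverse power rule on each term:
  ∫ 8s^2 ds = (8/3)s^3
  ∫ -7s ds = -(7/2)s^2
  ∫ -4 ds = -4s
F(s) = (8/3)s^3 - (7/2)s^2 - 4s + C


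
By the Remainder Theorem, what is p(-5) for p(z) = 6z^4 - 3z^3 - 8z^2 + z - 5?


By the Remainder Theorem, the remainder equals p(-5):
  6*(-5)^4 = 3750
  -3*(-5)^3 = 375
  -8*(-5)^2 = -200
  1*(-5)^1 = -5
  constant: -5
Sum: 3750 + 375 - 200 - 5 - 5 = 3915
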